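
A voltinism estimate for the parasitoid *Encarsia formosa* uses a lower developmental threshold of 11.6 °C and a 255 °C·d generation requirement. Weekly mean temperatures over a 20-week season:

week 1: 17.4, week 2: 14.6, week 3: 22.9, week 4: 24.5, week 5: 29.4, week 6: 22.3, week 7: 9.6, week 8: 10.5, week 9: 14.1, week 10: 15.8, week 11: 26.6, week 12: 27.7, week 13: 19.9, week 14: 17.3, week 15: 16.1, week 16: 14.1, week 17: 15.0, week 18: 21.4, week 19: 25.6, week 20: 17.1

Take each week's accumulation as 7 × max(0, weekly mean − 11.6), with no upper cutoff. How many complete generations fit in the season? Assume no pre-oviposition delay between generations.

Weekly DD (7 × max(0, T̄ − 11.6)): 40.6, 21.0, 79.1, 90.3, 124.6, 74.9, 0.0, 0.0, 17.5, 29.4, 105.0, 112.7, 58.1, 39.9, 31.5, 17.5, 23.8, 68.6, 98.0, 38.5.
Season total = 1071.0 DD.
Complete generations = ⌊1071.0 / 255⌋ = 4.

4 generations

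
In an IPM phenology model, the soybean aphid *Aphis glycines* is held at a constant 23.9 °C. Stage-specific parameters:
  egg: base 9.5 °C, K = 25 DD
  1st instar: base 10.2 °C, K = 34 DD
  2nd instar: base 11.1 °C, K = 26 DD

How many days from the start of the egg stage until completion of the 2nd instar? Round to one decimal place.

6.2 days

egg: 25 / (23.9 − 9.5) = 25 / 14.4 = 1.736 d.
1st instar: 34 / (23.9 − 10.2) = 34 / 13.7 = 2.482 d.
2nd instar: 26 / (23.9 − 11.1) = 26 / 12.8 = 2.031 d.
Sum = 6.249 ≈ 6.2 days.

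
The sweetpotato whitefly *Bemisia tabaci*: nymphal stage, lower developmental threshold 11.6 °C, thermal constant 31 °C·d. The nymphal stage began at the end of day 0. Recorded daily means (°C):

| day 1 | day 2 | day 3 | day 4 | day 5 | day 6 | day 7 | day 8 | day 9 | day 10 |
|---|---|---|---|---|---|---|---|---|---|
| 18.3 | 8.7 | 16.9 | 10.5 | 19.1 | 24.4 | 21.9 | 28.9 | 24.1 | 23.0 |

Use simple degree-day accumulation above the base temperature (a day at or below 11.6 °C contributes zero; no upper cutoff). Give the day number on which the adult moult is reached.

day 6

Daily DD above 11.6 °C: 6.7, 0.0, 5.3, 0.0, 7.5, 12.8, 10.3, 17.3, 12.5, 11.4.
Cumulative: 6.7, 6.7, 12.0, 12.0, 19.5, 32.3, 42.6, 59.9, 72.4, 83.8.
The total first reaches 31 DD on day 6.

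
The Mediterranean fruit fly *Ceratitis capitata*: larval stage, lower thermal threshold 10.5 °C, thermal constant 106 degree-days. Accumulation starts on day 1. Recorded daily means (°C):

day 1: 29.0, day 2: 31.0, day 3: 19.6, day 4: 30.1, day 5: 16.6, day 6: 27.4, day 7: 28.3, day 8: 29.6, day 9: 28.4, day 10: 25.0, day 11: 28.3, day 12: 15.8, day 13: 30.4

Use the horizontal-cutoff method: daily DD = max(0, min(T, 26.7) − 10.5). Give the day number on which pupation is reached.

day 8

Daily DD above 10.5 °C (capped at 16.2): 16.2, 16.2, 9.1, 16.2, 6.1, 16.2, 16.2, 16.2, 16.2, 14.5, 16.2, 5.3, 16.2.
Cumulative: 16.2, 32.4, 41.5, 57.7, 63.8, 80.0, 96.2, 112.4, 128.6, 143.1, 159.3, 164.6, 180.8.
The total first reaches 106 DD on day 8.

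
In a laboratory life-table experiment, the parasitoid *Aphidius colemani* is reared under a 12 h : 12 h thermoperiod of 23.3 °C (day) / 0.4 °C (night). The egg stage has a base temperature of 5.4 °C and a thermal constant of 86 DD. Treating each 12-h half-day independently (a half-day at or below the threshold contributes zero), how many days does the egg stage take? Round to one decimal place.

9.6 days

Day half: max(0, 23.3 − 5.4) × 0.5 = 17.9 × 0.5 = 8.95 DD.
Night half: max(0, 0.4 − 5.4) × 0.5 = 0.0 × 0.5 = 0.00 DD.
Per 24 h: 8.95 DD/day.
Duration = 86 / 8.95 = 9.609 ≈ 9.6 days.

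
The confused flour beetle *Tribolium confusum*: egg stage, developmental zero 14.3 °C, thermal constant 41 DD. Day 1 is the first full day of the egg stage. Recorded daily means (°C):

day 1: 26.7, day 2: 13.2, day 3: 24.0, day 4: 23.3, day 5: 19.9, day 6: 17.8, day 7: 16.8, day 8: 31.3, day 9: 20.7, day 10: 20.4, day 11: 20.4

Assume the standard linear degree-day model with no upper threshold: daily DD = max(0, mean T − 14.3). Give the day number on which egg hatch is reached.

day 7

Daily DD above 14.3 °C: 12.4, 0.0, 9.7, 9.0, 5.6, 3.5, 2.5, 17.0, 6.4, 6.1, 6.1.
Cumulative: 12.4, 12.4, 22.1, 31.1, 36.7, 40.2, 42.7, 59.7, 66.1, 72.2, 78.3.
The total first reaches 41 DD on day 7.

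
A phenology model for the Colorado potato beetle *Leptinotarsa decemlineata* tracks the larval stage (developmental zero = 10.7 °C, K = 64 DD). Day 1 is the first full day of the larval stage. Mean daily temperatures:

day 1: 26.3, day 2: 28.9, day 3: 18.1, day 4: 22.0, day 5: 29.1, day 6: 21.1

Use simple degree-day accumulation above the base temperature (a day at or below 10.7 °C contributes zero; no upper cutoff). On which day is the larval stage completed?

Daily DD above 10.7 °C: 15.6, 18.2, 7.4, 11.3, 18.4, 10.4.
Cumulative: 15.6, 33.8, 41.2, 52.5, 70.9, 81.3.
The total first reaches 64 DD on day 5.

day 5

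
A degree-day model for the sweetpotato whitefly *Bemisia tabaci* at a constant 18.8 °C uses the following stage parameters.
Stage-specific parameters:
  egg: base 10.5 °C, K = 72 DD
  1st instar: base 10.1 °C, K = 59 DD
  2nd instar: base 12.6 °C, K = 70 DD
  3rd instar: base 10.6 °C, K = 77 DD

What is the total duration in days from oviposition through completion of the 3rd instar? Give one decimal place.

36.1 days

egg: 72 / (18.8 − 10.5) = 72 / 8.3 = 8.675 d.
1st instar: 59 / (18.8 − 10.1) = 59 / 8.7 = 6.782 d.
2nd instar: 70 / (18.8 − 12.6) = 70 / 6.2 = 11.290 d.
3rd instar: 77 / (18.8 − 10.6) = 77 / 8.2 = 9.390 d.
Sum = 36.137 ≈ 36.1 days.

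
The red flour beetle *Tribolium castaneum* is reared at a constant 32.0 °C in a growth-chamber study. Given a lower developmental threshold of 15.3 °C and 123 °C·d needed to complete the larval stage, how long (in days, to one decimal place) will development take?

Daily accumulation = 32.0 − 15.3 = 16.7 DD/day.
Duration = 123 / 16.7 = 7.365 ≈ 7.4 days.

7.4 days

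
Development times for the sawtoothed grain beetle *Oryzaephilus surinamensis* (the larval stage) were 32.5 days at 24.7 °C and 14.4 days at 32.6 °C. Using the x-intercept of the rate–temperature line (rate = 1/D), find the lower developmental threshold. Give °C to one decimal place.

18.4 °C

Under the model K = D·(T − T_b), so D₁·(T₁ − T_b) = D₂·(T₂ − T_b).
32.5·(24.7 − T_b) = 14.4·(32.6 − T_b)
T_b = (32.5·24.7 − 14.4·32.6) / (32.5 − 14.4) = 333.31 / 18.1 = 18.415 °C ≈ 18.4 °C.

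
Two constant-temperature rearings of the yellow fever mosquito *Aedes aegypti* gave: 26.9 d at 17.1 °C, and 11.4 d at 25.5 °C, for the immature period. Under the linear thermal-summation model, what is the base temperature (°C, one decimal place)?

10.9 °C

Under the model K = D·(T − T_b), so D₁·(T₁ − T_b) = D₂·(T₂ − T_b).
26.9·(17.1 − T_b) = 11.4·(25.5 − T_b)
T_b = (26.9·17.1 − 11.4·25.5) / (26.9 − 11.4) = 169.29 / 15.5 = 10.922 °C ≈ 10.9 °C.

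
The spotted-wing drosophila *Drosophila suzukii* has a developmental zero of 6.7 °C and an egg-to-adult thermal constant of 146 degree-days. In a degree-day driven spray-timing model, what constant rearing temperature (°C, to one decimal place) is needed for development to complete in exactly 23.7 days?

Required daily accumulation = 146 / 23.7 = 6.160 DD/day.
T = T_base + 6.160 = 6.7 + 6.160 = 12.860 ≈ 12.9 °C.

12.9 °C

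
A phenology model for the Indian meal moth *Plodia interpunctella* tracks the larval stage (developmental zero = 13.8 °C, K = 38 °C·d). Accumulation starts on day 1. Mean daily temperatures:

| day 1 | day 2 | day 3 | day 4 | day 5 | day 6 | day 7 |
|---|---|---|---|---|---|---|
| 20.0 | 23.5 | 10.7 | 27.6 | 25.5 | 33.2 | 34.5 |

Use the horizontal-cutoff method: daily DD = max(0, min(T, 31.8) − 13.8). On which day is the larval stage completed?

day 5

Daily DD above 13.8 °C (capped at 18.0): 6.2, 9.7, 0.0, 13.8, 11.7, 18.0, 18.0.
Cumulative: 6.2, 15.9, 15.9, 29.7, 41.4, 59.4, 77.4.
The total first reaches 38 DD on day 5.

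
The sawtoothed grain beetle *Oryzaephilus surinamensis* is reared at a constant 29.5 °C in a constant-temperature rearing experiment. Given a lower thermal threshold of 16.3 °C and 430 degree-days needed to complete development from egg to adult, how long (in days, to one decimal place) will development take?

32.6 days

Daily accumulation = 29.5 − 16.3 = 13.2 DD/day.
Duration = 430 / 13.2 = 32.576 ≈ 32.6 days.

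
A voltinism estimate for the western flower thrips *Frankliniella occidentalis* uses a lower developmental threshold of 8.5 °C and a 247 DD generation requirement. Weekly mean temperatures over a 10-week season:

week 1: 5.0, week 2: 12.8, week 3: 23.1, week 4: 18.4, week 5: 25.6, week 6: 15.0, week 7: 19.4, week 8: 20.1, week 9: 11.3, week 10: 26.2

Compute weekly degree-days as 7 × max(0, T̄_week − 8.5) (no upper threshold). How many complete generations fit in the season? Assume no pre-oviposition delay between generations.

2 generations

Weekly DD (7 × max(0, T̄ − 8.5)): 0.0, 30.1, 102.2, 69.3, 119.7, 45.5, 76.3, 81.2, 19.6, 123.9.
Season total = 667.8 DD.
Complete generations = ⌊667.8 / 247⌋ = 2.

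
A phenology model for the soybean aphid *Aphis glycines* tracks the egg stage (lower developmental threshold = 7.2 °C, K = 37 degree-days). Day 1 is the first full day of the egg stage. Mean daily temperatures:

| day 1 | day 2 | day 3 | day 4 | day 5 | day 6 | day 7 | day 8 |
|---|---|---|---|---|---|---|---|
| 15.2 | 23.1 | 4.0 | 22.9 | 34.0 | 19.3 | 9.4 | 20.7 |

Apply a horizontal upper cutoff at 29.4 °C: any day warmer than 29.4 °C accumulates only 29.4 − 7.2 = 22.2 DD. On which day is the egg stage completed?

Daily DD above 7.2 °C (capped at 22.2): 8.0, 15.9, 0.0, 15.7, 22.2, 12.1, 2.2, 13.5.
Cumulative: 8.0, 23.9, 23.9, 39.6, 61.8, 73.9, 76.1, 89.6.
The total first reaches 37 DD on day 4.

day 4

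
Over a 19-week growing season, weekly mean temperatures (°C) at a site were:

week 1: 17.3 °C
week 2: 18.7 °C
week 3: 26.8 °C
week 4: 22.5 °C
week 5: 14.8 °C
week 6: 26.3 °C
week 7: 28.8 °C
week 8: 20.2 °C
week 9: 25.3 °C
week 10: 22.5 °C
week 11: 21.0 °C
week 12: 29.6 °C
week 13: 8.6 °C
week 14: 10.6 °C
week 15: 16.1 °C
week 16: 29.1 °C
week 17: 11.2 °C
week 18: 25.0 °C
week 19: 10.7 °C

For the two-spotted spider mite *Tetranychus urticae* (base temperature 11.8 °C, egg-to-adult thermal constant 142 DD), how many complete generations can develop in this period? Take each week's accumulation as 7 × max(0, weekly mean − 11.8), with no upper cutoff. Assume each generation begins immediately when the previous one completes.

Weekly DD (7 × max(0, T̄ − 11.8)): 38.5, 48.3, 105.0, 74.9, 21.0, 101.5, 119.0, 58.8, 94.5, 74.9, 64.4, 124.6, 0.0, 0.0, 30.1, 121.1, 0.0, 92.4, 0.0.
Season total = 1169.0 DD.
Complete generations = ⌊1169.0 / 142⌋ = 8.

8 generations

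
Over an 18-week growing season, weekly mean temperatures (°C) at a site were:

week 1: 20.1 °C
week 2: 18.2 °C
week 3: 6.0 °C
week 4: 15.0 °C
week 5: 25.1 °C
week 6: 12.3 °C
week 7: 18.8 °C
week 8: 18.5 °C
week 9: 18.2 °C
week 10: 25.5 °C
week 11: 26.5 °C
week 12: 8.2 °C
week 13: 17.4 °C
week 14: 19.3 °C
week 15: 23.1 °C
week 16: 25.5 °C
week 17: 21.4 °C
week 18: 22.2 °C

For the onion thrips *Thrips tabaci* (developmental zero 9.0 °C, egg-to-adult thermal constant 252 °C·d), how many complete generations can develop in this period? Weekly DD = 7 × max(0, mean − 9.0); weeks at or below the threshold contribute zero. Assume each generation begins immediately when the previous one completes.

Weekly DD (7 × max(0, T̄ − 9.0)): 77.7, 64.4, 0.0, 42.0, 112.7, 23.1, 68.6, 66.5, 64.4, 115.5, 122.5, 0.0, 58.8, 72.1, 98.7, 115.5, 86.8, 92.4.
Season total = 1281.7 DD.
Complete generations = ⌊1281.7 / 252⌋ = 5.

5 generations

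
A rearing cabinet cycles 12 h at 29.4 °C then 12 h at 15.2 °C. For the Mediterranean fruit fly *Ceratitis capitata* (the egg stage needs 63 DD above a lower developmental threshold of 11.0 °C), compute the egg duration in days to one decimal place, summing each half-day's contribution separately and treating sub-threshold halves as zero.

5.6 days

Day half: max(0, 29.4 − 11.0) × 0.5 = 18.4 × 0.5 = 9.20 DD.
Night half: max(0, 15.2 − 11.0) × 0.5 = 4.2 × 0.5 = 2.10 DD.
Per 24 h: 11.30 DD/day.
Duration = 63 / 11.30 = 5.575 ≈ 5.6 days.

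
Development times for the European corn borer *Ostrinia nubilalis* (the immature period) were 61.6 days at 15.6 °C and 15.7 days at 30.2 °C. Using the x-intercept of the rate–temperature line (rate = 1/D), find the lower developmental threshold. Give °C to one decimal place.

Under the model K = D·(T − T_b), so D₁·(T₁ − T_b) = D₂·(T₂ − T_b).
61.6·(15.6 − T_b) = 15.7·(30.2 − T_b)
T_b = (61.6·15.6 − 15.7·30.2) / (61.6 − 15.7) = 486.82 / 45.9 = 10.606 °C ≈ 10.6 °C.

10.6 °C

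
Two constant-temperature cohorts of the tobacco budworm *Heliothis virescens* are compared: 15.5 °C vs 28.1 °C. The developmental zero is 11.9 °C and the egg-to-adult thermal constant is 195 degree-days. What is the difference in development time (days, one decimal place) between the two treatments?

At 15.5 °C: 195 / (15.5 − 11.9) = 195 / 3.6 = 54.167 d.
At 28.1 °C: 195 / (28.1 − 11.9) = 195 / 16.2 = 12.037 d.
Difference = |54.167 − 12.037| = 42.130 ≈ 42.1 days.

42.1 days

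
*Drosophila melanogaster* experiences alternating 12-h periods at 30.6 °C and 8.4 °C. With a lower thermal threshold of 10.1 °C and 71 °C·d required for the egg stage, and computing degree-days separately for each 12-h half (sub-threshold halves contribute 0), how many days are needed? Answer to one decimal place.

6.9 days

Day half: max(0, 30.6 − 10.1) × 0.5 = 20.5 × 0.5 = 10.25 DD.
Night half: max(0, 8.4 − 10.1) × 0.5 = 0.0 × 0.5 = 0.00 DD.
Per 24 h: 10.25 DD/day.
Duration = 71 / 10.25 = 6.927 ≈ 6.9 days.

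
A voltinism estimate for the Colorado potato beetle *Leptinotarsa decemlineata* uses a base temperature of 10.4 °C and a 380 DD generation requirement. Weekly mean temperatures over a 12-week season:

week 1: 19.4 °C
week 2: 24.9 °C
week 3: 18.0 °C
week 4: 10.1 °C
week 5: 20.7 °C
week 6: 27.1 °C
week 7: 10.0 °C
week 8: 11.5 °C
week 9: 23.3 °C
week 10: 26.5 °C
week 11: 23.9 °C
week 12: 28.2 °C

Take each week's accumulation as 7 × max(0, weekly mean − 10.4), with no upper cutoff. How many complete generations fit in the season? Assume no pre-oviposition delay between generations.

2 generations

Weekly DD (7 × max(0, T̄ − 10.4)): 63.0, 101.5, 53.2, 0.0, 72.1, 116.9, 0.0, 7.7, 90.3, 112.7, 94.5, 124.6.
Season total = 836.5 DD.
Complete generations = ⌊836.5 / 380⌋ = 2.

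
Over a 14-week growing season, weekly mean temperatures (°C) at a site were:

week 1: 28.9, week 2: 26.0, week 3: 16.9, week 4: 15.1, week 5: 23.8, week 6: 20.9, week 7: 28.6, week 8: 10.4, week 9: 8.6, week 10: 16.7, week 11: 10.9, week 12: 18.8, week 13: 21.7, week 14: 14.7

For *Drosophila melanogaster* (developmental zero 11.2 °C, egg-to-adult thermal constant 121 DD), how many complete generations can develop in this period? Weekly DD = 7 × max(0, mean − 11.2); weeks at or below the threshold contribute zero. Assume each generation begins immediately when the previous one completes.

6 generations

Weekly DD (7 × max(0, T̄ − 11.2)): 123.9, 103.6, 39.9, 27.3, 88.2, 67.9, 121.8, 0.0, 0.0, 38.5, 0.0, 53.2, 73.5, 24.5.
Season total = 762.3 DD.
Complete generations = ⌊762.3 / 121⌋ = 6.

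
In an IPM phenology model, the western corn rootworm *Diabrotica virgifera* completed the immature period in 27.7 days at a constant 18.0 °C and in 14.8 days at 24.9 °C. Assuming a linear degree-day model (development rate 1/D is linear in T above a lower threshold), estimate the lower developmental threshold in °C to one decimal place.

Under the model K = D·(T − T_b), so D₁·(T₁ − T_b) = D₂·(T₂ − T_b).
27.7·(18.0 − T_b) = 14.8·(24.9 − T_b)
T_b = (27.7·18.0 − 14.8·24.9) / (27.7 − 14.8) = 130.08 / 12.9 = 10.084 °C ≈ 10.1 °C.

10.1 °C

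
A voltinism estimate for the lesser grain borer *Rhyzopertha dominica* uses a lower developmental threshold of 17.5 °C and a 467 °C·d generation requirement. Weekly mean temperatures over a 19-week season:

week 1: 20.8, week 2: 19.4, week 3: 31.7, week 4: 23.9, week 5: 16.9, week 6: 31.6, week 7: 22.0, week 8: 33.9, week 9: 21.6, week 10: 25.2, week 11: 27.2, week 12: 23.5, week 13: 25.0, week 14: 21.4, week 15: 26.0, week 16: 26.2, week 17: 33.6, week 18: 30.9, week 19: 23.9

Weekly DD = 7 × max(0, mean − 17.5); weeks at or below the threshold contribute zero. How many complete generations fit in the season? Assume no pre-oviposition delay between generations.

Weekly DD (7 × max(0, T̄ − 17.5)): 23.1, 13.3, 99.4, 44.8, 0.0, 98.7, 31.5, 114.8, 28.7, 53.9, 67.9, 42.0, 52.5, 27.3, 59.5, 60.9, 112.7, 93.8, 44.8.
Season total = 1069.6 DD.
Complete generations = ⌊1069.6 / 467⌋ = 2.

2 generations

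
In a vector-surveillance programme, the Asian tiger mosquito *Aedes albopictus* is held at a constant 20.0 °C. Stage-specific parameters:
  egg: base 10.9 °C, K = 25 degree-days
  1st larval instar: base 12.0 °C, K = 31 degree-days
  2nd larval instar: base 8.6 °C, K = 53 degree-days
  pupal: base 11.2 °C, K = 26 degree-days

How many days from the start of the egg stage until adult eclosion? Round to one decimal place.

egg: 25 / (20.0 − 10.9) = 25 / 9.1 = 2.747 d.
1st larval instar: 31 / (20.0 − 12.0) = 31 / 8.0 = 3.875 d.
2nd larval instar: 53 / (20.0 − 8.6) = 53 / 11.4 = 4.649 d.
pupal: 26 / (20.0 − 11.2) = 26 / 8.8 = 2.955 d.
Sum = 14.226 ≈ 14.2 days.

14.2 days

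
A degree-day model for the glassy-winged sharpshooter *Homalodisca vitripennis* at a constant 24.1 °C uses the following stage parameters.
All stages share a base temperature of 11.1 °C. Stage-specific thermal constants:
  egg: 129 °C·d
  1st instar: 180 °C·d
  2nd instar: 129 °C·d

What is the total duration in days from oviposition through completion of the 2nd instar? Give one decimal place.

33.7 days

Daily accumulation at 24.1 °C = 24.1 − 11.1 = 13.0 DD/day.
Total K = 129 + 180 + 129 = 438 DD.
Total duration = 438 / 13.0 = 33.692 ≈ 33.7 days.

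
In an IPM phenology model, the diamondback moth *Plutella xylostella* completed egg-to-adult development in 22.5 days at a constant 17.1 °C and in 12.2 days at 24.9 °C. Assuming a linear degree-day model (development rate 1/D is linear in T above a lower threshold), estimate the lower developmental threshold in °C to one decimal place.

Linear rate model ⇒ the product D·(T − T_b) is constant across temperatures.
22.5·(17.1 − T_b) = 12.2·(24.9 − T_b)
T_b = (22.5·17.1 − 12.2·24.9) / (22.5 − 12.2) = 80.97 / 10.3 = 7.861 °C ≈ 7.9 °C.

7.9 °C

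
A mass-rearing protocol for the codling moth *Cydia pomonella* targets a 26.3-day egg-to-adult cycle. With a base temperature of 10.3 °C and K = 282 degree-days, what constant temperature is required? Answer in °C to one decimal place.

21.0 °C

Required daily accumulation = 282 / 26.3 = 10.722 DD/day.
T = T_base + 10.722 = 10.3 + 10.722 = 21.022 ≈ 21.0 °C.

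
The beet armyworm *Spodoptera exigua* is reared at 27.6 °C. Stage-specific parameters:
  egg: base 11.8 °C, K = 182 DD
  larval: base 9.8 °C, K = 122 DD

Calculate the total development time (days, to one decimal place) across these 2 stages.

18.4 days

egg: 182 / (27.6 − 11.8) = 182 / 15.8 = 11.519 d.
larval: 122 / (27.6 − 9.8) = 122 / 17.8 = 6.854 d.
Sum = 18.373 ≈ 18.4 days.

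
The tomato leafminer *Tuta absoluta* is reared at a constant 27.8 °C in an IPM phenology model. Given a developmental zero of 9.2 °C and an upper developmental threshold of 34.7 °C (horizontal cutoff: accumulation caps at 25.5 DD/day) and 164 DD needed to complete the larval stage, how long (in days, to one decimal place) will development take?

Daily accumulation = 27.8 − 9.2 = 18.6 DD/day.
Duration = 164 / 18.6 = 8.817 ≈ 8.8 days.

8.8 days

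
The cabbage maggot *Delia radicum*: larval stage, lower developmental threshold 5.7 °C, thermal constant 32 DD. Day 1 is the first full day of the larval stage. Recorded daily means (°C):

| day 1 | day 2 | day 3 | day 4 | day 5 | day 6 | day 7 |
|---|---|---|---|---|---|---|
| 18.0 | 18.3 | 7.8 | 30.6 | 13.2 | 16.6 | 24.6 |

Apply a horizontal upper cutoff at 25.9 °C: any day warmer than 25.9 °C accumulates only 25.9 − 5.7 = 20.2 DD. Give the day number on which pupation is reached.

day 4

Daily DD above 5.7 °C (capped at 20.2): 12.3, 12.6, 2.1, 20.2, 7.5, 10.9, 18.9.
Cumulative: 12.3, 24.9, 27.0, 47.2, 54.7, 65.6, 84.5.
The total first reaches 32 DD on day 4.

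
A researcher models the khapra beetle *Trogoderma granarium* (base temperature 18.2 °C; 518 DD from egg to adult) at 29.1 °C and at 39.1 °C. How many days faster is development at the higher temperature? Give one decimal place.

At 29.1 °C: 518 / (29.1 − 18.2) = 518 / 10.9 = 47.523 d.
At 39.1 °C: 518 / (39.1 − 18.2) = 518 / 20.9 = 24.785 d.
Difference = |47.523 − 24.785| = 22.738 ≈ 22.7 days.

22.7 days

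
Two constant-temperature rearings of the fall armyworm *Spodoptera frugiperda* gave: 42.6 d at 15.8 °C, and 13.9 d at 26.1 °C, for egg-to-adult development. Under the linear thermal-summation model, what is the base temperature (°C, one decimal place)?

10.8 °C

Linear rate model ⇒ the product D·(T − T_b) is constant across temperatures.
42.6·(15.8 − T_b) = 13.9·(26.1 − T_b)
T_b = (42.6·15.8 − 13.9·26.1) / (42.6 − 13.9) = 310.29 / 28.7 = 10.811 °C ≈ 10.8 °C.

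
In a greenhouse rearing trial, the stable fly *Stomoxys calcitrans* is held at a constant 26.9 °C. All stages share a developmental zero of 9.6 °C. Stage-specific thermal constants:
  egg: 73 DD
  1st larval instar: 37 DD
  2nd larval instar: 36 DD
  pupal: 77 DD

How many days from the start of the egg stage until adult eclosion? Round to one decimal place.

Daily accumulation at 26.9 °C = 26.9 − 9.6 = 17.3 DD/day.
Total K = 73 + 37 + 36 + 77 = 223 DD.
Total duration = 223 / 17.3 = 12.890 ≈ 12.9 days.

12.9 days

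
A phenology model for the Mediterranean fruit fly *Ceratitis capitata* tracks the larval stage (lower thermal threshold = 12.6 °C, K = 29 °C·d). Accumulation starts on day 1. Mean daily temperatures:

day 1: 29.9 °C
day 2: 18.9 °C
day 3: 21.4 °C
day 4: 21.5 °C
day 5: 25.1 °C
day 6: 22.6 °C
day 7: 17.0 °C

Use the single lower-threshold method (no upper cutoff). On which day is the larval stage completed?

day 3

Daily DD above 12.6 °C: 17.3, 6.3, 8.8, 8.9, 12.5, 10.0, 4.4.
Cumulative: 17.3, 23.6, 32.4, 41.3, 53.8, 63.8, 68.2.
The total first reaches 29 DD on day 3.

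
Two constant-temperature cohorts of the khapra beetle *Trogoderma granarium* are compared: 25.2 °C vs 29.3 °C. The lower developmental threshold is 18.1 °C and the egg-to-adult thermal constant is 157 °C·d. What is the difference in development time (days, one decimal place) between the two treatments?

At 25.2 °C: 157 / (25.2 − 18.1) = 157 / 7.1 = 22.113 d.
At 29.3 °C: 157 / (29.3 − 18.1) = 157 / 11.2 = 14.018 d.
Difference = |22.113 − 14.018| = 8.095 ≈ 8.1 days.

8.1 days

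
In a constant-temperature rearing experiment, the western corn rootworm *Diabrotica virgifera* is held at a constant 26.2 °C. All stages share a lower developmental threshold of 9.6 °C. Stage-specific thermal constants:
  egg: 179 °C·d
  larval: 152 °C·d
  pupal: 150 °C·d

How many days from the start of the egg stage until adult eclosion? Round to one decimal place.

Daily accumulation at 26.2 °C = 26.2 − 9.6 = 16.6 DD/day.
Total K = 179 + 152 + 150 = 481 DD.
Total duration = 481 / 16.6 = 28.976 ≈ 29.0 days.

29.0 days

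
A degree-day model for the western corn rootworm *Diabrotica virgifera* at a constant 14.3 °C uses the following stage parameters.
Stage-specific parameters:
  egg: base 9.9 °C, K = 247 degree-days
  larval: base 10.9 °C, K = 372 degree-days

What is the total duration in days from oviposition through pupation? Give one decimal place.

165.5 days

egg: 247 / (14.3 − 9.9) = 247 / 4.4 = 56.136 d.
larval: 372 / (14.3 − 10.9) = 372 / 3.4 = 109.412 d.
Sum = 165.548 ≈ 165.5 days.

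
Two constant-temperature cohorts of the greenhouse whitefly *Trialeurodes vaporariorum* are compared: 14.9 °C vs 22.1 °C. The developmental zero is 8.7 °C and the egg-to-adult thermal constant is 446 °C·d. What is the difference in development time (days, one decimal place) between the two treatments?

38.7 days

At 14.9 °C: 446 / (14.9 − 8.7) = 446 / 6.2 = 71.935 d.
At 22.1 °C: 446 / (22.1 − 8.7) = 446 / 13.4 = 33.284 d.
Difference = |71.935 − 33.284| = 38.652 ≈ 38.7 days.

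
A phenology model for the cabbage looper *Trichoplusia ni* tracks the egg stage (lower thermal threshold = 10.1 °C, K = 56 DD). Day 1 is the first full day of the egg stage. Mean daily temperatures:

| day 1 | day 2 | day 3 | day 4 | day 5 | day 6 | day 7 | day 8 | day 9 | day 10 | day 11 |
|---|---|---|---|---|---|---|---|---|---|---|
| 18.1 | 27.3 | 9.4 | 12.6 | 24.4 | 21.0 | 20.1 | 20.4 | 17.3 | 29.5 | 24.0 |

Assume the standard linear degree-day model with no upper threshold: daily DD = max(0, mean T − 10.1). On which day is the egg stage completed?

Daily DD above 10.1 °C: 8.0, 17.2, 0.0, 2.5, 14.3, 10.9, 10.0, 10.3, 7.2, 19.4, 13.9.
Cumulative: 8.0, 25.2, 25.2, 27.7, 42.0, 52.9, 62.9, 73.2, 80.4, 99.8, 113.7.
The total first reaches 56 DD on day 7.

day 7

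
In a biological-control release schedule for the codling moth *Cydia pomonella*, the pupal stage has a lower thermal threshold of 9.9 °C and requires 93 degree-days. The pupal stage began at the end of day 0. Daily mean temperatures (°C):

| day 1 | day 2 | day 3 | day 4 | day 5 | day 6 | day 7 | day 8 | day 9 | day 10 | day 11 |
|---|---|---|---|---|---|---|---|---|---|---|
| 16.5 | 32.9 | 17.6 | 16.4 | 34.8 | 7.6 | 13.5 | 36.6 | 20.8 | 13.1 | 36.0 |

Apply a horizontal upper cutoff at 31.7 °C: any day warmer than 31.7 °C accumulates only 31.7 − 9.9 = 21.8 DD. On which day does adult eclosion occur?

Daily DD above 9.9 °C (capped at 21.8): 6.6, 21.8, 7.7, 6.5, 21.8, 0.0, 3.6, 21.8, 10.9, 3.2, 21.8.
Cumulative: 6.6, 28.4, 36.1, 42.6, 64.4, 64.4, 68.0, 89.8, 100.7, 103.9, 125.7.
The total first reaches 93 DD on day 9.

day 9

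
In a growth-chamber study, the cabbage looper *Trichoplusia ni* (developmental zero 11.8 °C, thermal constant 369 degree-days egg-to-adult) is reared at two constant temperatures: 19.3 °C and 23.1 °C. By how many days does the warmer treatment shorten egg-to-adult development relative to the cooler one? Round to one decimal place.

16.5 days

At 19.3 °C: 369 / (19.3 − 11.8) = 369 / 7.5 = 49.200 d.
At 23.1 °C: 369 / (23.1 − 11.8) = 369 / 11.3 = 32.655 d.
Difference = |49.200 − 32.655| = 16.545 ≈ 16.5 days.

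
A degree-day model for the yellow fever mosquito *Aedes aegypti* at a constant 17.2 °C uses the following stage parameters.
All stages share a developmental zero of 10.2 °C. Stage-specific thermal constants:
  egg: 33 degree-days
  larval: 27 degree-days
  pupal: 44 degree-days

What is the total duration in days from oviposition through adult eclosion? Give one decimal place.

Daily accumulation at 17.2 °C = 17.2 − 10.2 = 7.0 DD/day.
Total K = 33 + 27 + 44 = 104 DD.
Total duration = 104 / 7.0 = 14.857 ≈ 14.9 days.

14.9 days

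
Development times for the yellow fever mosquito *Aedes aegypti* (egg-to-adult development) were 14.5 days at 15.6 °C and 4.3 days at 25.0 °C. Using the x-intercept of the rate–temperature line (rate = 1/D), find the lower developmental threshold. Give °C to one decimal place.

Equal thermal constants: D₁(T₁ − T_b) = D₂(T₂ − T_b).
14.5·(15.6 − T_b) = 4.3·(25.0 − T_b)
T_b = (14.5·15.6 − 4.3·25.0) / (14.5 − 4.3) = 118.70 / 10.2 = 11.637 °C ≈ 11.6 °C.

11.6 °C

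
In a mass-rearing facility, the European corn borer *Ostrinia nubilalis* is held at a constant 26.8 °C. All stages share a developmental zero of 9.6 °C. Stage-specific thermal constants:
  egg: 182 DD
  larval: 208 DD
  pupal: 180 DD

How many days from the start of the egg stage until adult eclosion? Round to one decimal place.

Daily accumulation at 26.8 °C = 26.8 − 9.6 = 17.2 DD/day.
Total K = 182 + 208 + 180 = 570 DD.
Total duration = 570 / 17.2 = 33.140 ≈ 33.1 days.

33.1 days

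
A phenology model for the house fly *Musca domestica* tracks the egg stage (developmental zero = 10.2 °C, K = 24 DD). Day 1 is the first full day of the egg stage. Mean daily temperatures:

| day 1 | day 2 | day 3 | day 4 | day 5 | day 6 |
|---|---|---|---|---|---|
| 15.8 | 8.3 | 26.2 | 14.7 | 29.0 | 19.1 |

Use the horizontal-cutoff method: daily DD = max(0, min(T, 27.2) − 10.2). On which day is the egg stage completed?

day 4

Daily DD above 10.2 °C (capped at 17.0): 5.6, 0.0, 16.0, 4.5, 17.0, 8.9.
Cumulative: 5.6, 5.6, 21.6, 26.1, 43.1, 52.0.
The total first reaches 24 DD on day 4.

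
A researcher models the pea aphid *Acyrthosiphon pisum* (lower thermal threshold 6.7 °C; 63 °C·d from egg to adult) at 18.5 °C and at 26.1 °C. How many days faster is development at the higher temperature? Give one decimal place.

At 18.5 °C: 63 / (18.5 − 6.7) = 63 / 11.8 = 5.339 d.
At 26.1 °C: 63 / (26.1 − 6.7) = 63 / 19.4 = 3.247 d.
Difference = |5.339 − 3.247| = 2.092 ≈ 2.1 days.

2.1 days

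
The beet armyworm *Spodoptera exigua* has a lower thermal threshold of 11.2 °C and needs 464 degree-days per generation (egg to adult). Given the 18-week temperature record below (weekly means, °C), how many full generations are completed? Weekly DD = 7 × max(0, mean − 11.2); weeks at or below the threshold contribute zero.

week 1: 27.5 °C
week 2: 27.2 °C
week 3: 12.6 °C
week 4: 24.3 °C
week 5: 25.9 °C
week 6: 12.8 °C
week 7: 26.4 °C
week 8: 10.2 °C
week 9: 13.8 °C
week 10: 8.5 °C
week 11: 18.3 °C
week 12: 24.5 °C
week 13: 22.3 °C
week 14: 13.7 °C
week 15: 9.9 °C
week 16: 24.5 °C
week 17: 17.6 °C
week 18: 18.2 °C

Weekly DD (7 × max(0, T̄ − 11.2)): 114.1, 112.0, 9.8, 91.7, 102.9, 11.2, 106.4, 0.0, 18.2, 0.0, 49.7, 93.1, 77.7, 17.5, 0.0, 93.1, 44.8, 49.0.
Season total = 991.2 DD.
Complete generations = ⌊991.2 / 464⌋ = 2.

2 generations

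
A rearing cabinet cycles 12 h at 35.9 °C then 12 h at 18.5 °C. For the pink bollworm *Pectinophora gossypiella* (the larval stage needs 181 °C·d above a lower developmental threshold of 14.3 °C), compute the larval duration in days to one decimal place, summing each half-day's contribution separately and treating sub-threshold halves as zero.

14.0 days

Day half: max(0, 35.9 − 14.3) × 0.5 = 21.6 × 0.5 = 10.80 DD.
Night half: max(0, 18.5 − 14.3) × 0.5 = 4.2 × 0.5 = 2.10 DD.
Per 24 h: 12.90 DD/day.
Duration = 181 / 12.90 = 14.031 ≈ 14.0 days.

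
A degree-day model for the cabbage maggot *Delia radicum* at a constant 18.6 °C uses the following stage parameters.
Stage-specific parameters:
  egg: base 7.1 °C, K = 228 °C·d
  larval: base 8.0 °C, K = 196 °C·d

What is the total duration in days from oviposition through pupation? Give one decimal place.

egg: 228 / (18.6 − 7.1) = 228 / 11.5 = 19.826 d.
larval: 196 / (18.6 − 8.0) = 196 / 10.6 = 18.491 d.
Sum = 38.317 ≈ 38.3 days.

38.3 days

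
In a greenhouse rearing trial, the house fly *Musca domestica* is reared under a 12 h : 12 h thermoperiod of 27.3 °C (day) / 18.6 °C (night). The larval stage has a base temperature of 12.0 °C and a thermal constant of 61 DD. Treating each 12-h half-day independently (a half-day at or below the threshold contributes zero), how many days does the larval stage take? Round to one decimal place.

Day half: max(0, 27.3 − 12.0) × 0.5 = 15.3 × 0.5 = 7.65 DD.
Night half: max(0, 18.6 − 12.0) × 0.5 = 6.6 × 0.5 = 3.30 DD.
Per 24 h: 10.95 DD/day.
Duration = 61 / 10.95 = 5.571 ≈ 5.6 days.

5.6 days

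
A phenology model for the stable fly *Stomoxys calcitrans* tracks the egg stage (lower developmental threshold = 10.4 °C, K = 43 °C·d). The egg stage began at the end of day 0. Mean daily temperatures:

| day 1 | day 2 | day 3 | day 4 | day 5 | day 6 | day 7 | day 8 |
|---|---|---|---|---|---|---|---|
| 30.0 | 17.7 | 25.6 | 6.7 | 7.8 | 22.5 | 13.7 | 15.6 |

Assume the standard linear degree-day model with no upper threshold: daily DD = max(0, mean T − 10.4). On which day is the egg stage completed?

Daily DD above 10.4 °C: 19.6, 7.3, 15.2, 0.0, 0.0, 12.1, 3.3, 5.2.
Cumulative: 19.6, 26.9, 42.1, 42.1, 42.1, 54.2, 57.5, 62.7.
The total first reaches 43 DD on day 6.

day 6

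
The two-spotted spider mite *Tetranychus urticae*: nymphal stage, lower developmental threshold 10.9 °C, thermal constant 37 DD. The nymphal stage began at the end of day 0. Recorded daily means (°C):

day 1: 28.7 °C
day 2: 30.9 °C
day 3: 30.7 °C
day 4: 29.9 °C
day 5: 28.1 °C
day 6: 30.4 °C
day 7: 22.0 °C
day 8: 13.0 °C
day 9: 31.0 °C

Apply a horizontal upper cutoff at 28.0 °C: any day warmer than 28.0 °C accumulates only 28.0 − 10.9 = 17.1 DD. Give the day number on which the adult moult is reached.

day 3

Daily DD above 10.9 °C (capped at 17.1): 17.1, 17.1, 17.1, 17.1, 17.1, 17.1, 11.1, 2.1, 17.1.
Cumulative: 17.1, 34.2, 51.3, 68.4, 85.5, 102.6, 113.7, 115.8, 132.9.
The total first reaches 37 DD on day 3.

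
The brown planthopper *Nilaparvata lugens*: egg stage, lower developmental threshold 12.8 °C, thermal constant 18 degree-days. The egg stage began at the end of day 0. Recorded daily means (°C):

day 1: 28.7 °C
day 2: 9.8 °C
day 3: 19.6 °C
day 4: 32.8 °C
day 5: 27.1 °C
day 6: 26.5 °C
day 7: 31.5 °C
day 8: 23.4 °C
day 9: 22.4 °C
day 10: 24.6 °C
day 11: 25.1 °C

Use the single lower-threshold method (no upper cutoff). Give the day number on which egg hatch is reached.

Daily DD above 12.8 °C: 15.9, 0.0, 6.8, 20.0, 14.3, 13.7, 18.7, 10.6, 9.6, 11.8, 12.3.
Cumulative: 15.9, 15.9, 22.7, 42.7, 57.0, 70.7, 89.4, 100.0, 109.6, 121.4, 133.7.
The total first reaches 18 DD on day 3.

day 3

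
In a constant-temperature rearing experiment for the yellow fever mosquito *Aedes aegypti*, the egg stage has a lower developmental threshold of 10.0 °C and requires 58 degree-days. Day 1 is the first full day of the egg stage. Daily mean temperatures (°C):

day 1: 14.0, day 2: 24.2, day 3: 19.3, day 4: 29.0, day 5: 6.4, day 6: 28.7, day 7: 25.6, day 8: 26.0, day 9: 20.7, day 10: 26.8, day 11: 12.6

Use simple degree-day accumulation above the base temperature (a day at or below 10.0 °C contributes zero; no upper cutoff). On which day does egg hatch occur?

day 6

Daily DD above 10.0 °C: 4.0, 14.2, 9.3, 19.0, 0.0, 18.7, 15.6, 16.0, 10.7, 16.8, 2.6.
Cumulative: 4.0, 18.2, 27.5, 46.5, 46.5, 65.2, 80.8, 96.8, 107.5, 124.3, 126.9.
The total first reaches 58 DD on day 6.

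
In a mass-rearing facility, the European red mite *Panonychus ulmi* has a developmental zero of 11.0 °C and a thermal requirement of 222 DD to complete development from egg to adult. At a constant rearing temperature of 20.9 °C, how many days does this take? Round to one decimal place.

22.4 days

Daily accumulation = 20.9 − 11.0 = 9.9 DD/day.
Duration = 222 / 9.9 = 22.424 ≈ 22.4 days.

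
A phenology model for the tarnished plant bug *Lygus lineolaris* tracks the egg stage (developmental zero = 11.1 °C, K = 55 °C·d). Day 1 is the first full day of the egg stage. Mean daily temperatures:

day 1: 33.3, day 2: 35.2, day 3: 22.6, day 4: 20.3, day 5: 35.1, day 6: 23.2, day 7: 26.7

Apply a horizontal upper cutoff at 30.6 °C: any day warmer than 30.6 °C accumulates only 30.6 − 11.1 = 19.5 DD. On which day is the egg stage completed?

Daily DD above 11.1 °C (capped at 19.5): 19.5, 19.5, 11.5, 9.2, 19.5, 12.1, 15.6.
Cumulative: 19.5, 39.0, 50.5, 59.7, 79.2, 91.3, 106.9.
The total first reaches 55 DD on day 4.

day 4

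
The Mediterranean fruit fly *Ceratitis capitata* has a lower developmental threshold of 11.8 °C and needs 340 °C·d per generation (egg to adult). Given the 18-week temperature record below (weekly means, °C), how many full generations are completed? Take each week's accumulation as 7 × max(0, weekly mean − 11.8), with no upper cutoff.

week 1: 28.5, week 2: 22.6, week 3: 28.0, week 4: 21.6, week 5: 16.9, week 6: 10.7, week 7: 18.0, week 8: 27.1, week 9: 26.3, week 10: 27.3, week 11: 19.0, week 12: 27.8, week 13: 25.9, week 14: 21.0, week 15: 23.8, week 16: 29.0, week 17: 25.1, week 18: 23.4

Weekly DD (7 × max(0, T̄ − 11.8)): 116.9, 75.6, 113.4, 68.6, 35.7, 0.0, 43.4, 107.1, 101.5, 108.5, 50.4, 112.0, 98.7, 64.4, 84.0, 120.4, 93.1, 81.2.
Season total = 1474.9 DD.
Complete generations = ⌊1474.9 / 340⌋ = 4.

4 generations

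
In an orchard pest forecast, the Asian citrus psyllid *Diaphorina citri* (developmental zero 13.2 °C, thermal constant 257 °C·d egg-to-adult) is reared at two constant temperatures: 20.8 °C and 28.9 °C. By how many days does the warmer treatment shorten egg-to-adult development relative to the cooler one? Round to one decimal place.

At 20.8 °C: 257 / (20.8 − 13.2) = 257 / 7.6 = 33.816 d.
At 28.9 °C: 257 / (28.9 − 13.2) = 257 / 15.7 = 16.369 d.
Difference = |33.816 − 16.369| = 17.446 ≈ 17.4 days.

17.4 days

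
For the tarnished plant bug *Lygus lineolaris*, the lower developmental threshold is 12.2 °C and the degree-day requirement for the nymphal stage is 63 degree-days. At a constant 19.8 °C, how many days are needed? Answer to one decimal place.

8.3 days

Daily accumulation = 19.8 − 12.2 = 7.6 DD/day.
Duration = 63 / 7.6 = 8.289 ≈ 8.3 days.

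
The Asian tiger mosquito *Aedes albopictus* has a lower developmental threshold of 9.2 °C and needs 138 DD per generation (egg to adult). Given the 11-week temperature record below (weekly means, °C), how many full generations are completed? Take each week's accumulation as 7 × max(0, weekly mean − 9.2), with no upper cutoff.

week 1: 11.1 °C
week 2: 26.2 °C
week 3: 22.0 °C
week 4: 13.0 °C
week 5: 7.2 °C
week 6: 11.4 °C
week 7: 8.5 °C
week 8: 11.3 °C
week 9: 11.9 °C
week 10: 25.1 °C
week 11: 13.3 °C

Weekly DD (7 × max(0, T̄ − 9.2)): 13.3, 119.0, 89.6, 26.6, 0.0, 15.4, 0.0, 14.7, 18.9, 111.3, 28.7.
Season total = 437.5 DD.
Complete generations = ⌊437.5 / 138⌋ = 3.

3 generations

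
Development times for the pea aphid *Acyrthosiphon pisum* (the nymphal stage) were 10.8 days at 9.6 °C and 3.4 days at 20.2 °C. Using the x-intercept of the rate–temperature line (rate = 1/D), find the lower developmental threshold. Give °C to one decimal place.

4.7 °C

Under the model K = D·(T − T_b), so D₁·(T₁ − T_b) = D₂·(T₂ − T_b).
10.8·(9.6 − T_b) = 3.4·(20.2 − T_b)
T_b = (10.8·9.6 − 3.4·20.2) / (10.8 − 3.4) = 35.00 / 7.4 = 4.730 °C ≈ 4.7 °C.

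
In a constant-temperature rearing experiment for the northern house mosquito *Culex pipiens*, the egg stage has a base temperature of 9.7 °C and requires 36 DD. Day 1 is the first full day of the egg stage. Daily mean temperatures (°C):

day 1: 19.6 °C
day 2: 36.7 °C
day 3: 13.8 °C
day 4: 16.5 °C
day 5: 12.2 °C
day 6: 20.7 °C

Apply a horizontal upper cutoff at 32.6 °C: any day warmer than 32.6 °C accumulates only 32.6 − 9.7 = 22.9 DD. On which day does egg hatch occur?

day 3

Daily DD above 9.7 °C (capped at 22.9): 9.9, 22.9, 4.1, 6.8, 2.5, 11.0.
Cumulative: 9.9, 32.8, 36.9, 43.7, 46.2, 57.2.
The total first reaches 36 DD on day 3.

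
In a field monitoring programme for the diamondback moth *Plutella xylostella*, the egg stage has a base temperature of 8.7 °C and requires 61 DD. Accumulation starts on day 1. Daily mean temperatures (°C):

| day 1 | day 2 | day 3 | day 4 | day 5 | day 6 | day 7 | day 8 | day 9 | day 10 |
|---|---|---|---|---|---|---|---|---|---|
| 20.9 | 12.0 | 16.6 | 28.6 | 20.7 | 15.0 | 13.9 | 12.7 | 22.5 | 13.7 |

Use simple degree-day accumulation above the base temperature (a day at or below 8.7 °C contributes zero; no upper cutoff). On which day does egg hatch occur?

Daily DD above 8.7 °C: 12.2, 3.3, 7.9, 19.9, 12.0, 6.3, 5.2, 4.0, 13.8, 5.0.
Cumulative: 12.2, 15.5, 23.4, 43.3, 55.3, 61.6, 66.8, 70.8, 84.6, 89.6.
The total first reaches 61 DD on day 6.

day 6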